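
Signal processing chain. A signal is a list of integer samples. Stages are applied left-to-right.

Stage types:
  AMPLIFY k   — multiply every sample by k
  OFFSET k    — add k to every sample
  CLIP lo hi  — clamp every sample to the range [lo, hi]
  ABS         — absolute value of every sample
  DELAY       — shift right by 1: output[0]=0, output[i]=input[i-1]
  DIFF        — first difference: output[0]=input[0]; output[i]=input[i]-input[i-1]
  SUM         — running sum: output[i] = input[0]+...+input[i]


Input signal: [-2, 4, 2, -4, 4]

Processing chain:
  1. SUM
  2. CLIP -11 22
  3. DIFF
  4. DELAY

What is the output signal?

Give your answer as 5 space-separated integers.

Input: [-2, 4, 2, -4, 4]
Stage 1 (SUM): sum[0..0]=-2, sum[0..1]=2, sum[0..2]=4, sum[0..3]=0, sum[0..4]=4 -> [-2, 2, 4, 0, 4]
Stage 2 (CLIP -11 22): clip(-2,-11,22)=-2, clip(2,-11,22)=2, clip(4,-11,22)=4, clip(0,-11,22)=0, clip(4,-11,22)=4 -> [-2, 2, 4, 0, 4]
Stage 3 (DIFF): s[0]=-2, 2--2=4, 4-2=2, 0-4=-4, 4-0=4 -> [-2, 4, 2, -4, 4]
Stage 4 (DELAY): [0, -2, 4, 2, -4] = [0, -2, 4, 2, -4] -> [0, -2, 4, 2, -4]

Answer: 0 -2 4 2 -4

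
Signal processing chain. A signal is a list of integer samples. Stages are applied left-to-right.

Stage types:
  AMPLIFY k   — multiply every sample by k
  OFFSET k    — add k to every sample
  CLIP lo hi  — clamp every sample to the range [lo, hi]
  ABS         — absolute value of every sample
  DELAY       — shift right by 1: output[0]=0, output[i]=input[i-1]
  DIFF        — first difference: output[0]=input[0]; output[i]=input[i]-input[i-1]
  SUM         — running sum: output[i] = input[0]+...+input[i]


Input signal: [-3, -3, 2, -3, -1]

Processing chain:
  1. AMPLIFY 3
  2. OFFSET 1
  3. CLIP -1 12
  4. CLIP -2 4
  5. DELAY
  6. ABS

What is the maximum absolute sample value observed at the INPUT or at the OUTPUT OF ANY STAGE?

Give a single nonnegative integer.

Input: [-3, -3, 2, -3, -1] (max |s|=3)
Stage 1 (AMPLIFY 3): -3*3=-9, -3*3=-9, 2*3=6, -3*3=-9, -1*3=-3 -> [-9, -9, 6, -9, -3] (max |s|=9)
Stage 2 (OFFSET 1): -9+1=-8, -9+1=-8, 6+1=7, -9+1=-8, -3+1=-2 -> [-8, -8, 7, -8, -2] (max |s|=8)
Stage 3 (CLIP -1 12): clip(-8,-1,12)=-1, clip(-8,-1,12)=-1, clip(7,-1,12)=7, clip(-8,-1,12)=-1, clip(-2,-1,12)=-1 -> [-1, -1, 7, -1, -1] (max |s|=7)
Stage 4 (CLIP -2 4): clip(-1,-2,4)=-1, clip(-1,-2,4)=-1, clip(7,-2,4)=4, clip(-1,-2,4)=-1, clip(-1,-2,4)=-1 -> [-1, -1, 4, -1, -1] (max |s|=4)
Stage 5 (DELAY): [0, -1, -1, 4, -1] = [0, -1, -1, 4, -1] -> [0, -1, -1, 4, -1] (max |s|=4)
Stage 6 (ABS): |0|=0, |-1|=1, |-1|=1, |4|=4, |-1|=1 -> [0, 1, 1, 4, 1] (max |s|=4)
Overall max amplitude: 9

Answer: 9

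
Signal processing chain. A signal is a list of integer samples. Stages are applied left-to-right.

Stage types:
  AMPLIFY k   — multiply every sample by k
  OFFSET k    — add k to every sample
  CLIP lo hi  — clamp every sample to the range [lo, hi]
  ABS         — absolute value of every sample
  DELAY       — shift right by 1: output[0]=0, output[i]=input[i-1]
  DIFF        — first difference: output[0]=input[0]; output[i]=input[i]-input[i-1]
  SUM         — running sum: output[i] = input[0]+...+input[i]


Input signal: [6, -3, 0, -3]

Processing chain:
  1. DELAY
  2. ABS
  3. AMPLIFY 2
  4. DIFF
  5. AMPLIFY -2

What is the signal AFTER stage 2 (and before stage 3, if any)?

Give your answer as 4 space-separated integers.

Answer: 0 6 3 0

Derivation:
Input: [6, -3, 0, -3]
Stage 1 (DELAY): [0, 6, -3, 0] = [0, 6, -3, 0] -> [0, 6, -3, 0]
Stage 2 (ABS): |0|=0, |6|=6, |-3|=3, |0|=0 -> [0, 6, 3, 0]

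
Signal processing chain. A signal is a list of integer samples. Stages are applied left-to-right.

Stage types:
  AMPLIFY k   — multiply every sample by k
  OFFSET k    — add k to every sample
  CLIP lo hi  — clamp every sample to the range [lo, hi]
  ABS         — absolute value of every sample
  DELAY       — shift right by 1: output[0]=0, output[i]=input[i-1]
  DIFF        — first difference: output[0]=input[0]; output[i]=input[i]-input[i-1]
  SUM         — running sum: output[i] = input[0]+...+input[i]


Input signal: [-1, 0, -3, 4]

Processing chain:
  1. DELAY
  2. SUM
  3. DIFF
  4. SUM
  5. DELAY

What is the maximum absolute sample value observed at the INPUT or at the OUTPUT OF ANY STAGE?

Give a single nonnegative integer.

Answer: 4

Derivation:
Input: [-1, 0, -3, 4] (max |s|=4)
Stage 1 (DELAY): [0, -1, 0, -3] = [0, -1, 0, -3] -> [0, -1, 0, -3] (max |s|=3)
Stage 2 (SUM): sum[0..0]=0, sum[0..1]=-1, sum[0..2]=-1, sum[0..3]=-4 -> [0, -1, -1, -4] (max |s|=4)
Stage 3 (DIFF): s[0]=0, -1-0=-1, -1--1=0, -4--1=-3 -> [0, -1, 0, -3] (max |s|=3)
Stage 4 (SUM): sum[0..0]=0, sum[0..1]=-1, sum[0..2]=-1, sum[0..3]=-4 -> [0, -1, -1, -4] (max |s|=4)
Stage 5 (DELAY): [0, 0, -1, -1] = [0, 0, -1, -1] -> [0, 0, -1, -1] (max |s|=1)
Overall max amplitude: 4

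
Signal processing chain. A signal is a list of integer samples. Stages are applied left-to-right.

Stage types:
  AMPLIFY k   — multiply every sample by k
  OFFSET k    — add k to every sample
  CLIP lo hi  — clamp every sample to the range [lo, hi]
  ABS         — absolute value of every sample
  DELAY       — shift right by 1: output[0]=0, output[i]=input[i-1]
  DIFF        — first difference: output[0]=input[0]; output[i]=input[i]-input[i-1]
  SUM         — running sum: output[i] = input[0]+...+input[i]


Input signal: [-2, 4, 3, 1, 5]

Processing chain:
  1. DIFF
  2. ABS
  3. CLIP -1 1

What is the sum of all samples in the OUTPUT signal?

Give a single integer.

Answer: 5

Derivation:
Input: [-2, 4, 3, 1, 5]
Stage 1 (DIFF): s[0]=-2, 4--2=6, 3-4=-1, 1-3=-2, 5-1=4 -> [-2, 6, -1, -2, 4]
Stage 2 (ABS): |-2|=2, |6|=6, |-1|=1, |-2|=2, |4|=4 -> [2, 6, 1, 2, 4]
Stage 3 (CLIP -1 1): clip(2,-1,1)=1, clip(6,-1,1)=1, clip(1,-1,1)=1, clip(2,-1,1)=1, clip(4,-1,1)=1 -> [1, 1, 1, 1, 1]
Output sum: 5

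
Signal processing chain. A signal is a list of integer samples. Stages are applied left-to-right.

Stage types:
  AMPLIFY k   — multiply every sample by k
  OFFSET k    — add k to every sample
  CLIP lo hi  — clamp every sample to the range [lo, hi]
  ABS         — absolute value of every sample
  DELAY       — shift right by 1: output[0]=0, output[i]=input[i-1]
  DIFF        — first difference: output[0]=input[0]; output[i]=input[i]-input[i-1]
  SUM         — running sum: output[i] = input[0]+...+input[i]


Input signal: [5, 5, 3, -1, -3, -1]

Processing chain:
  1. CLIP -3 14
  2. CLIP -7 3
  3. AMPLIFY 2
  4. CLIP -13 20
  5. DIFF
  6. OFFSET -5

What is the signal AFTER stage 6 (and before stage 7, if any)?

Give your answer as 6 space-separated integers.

Input: [5, 5, 3, -1, -3, -1]
Stage 1 (CLIP -3 14): clip(5,-3,14)=5, clip(5,-3,14)=5, clip(3,-3,14)=3, clip(-1,-3,14)=-1, clip(-3,-3,14)=-3, clip(-1,-3,14)=-1 -> [5, 5, 3, -1, -3, -1]
Stage 2 (CLIP -7 3): clip(5,-7,3)=3, clip(5,-7,3)=3, clip(3,-7,3)=3, clip(-1,-7,3)=-1, clip(-3,-7,3)=-3, clip(-1,-7,3)=-1 -> [3, 3, 3, -1, -3, -1]
Stage 3 (AMPLIFY 2): 3*2=6, 3*2=6, 3*2=6, -1*2=-2, -3*2=-6, -1*2=-2 -> [6, 6, 6, -2, -6, -2]
Stage 4 (CLIP -13 20): clip(6,-13,20)=6, clip(6,-13,20)=6, clip(6,-13,20)=6, clip(-2,-13,20)=-2, clip(-6,-13,20)=-6, clip(-2,-13,20)=-2 -> [6, 6, 6, -2, -6, -2]
Stage 5 (DIFF): s[0]=6, 6-6=0, 6-6=0, -2-6=-8, -6--2=-4, -2--6=4 -> [6, 0, 0, -8, -4, 4]
Stage 6 (OFFSET -5): 6+-5=1, 0+-5=-5, 0+-5=-5, -8+-5=-13, -4+-5=-9, 4+-5=-1 -> [1, -5, -5, -13, -9, -1]

Answer: 1 -5 -5 -13 -9 -1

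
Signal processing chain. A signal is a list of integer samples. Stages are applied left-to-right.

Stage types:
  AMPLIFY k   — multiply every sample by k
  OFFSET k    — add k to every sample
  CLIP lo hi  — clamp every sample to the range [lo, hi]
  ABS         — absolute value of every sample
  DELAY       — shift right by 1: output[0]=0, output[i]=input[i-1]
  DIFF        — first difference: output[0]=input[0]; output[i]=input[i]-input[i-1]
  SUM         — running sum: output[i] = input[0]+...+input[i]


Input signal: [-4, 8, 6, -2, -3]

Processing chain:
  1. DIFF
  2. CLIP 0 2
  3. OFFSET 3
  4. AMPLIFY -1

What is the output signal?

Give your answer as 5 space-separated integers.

Answer: -3 -5 -3 -3 -3

Derivation:
Input: [-4, 8, 6, -2, -3]
Stage 1 (DIFF): s[0]=-4, 8--4=12, 6-8=-2, -2-6=-8, -3--2=-1 -> [-4, 12, -2, -8, -1]
Stage 2 (CLIP 0 2): clip(-4,0,2)=0, clip(12,0,2)=2, clip(-2,0,2)=0, clip(-8,0,2)=0, clip(-1,0,2)=0 -> [0, 2, 0, 0, 0]
Stage 3 (OFFSET 3): 0+3=3, 2+3=5, 0+3=3, 0+3=3, 0+3=3 -> [3, 5, 3, 3, 3]
Stage 4 (AMPLIFY -1): 3*-1=-3, 5*-1=-5, 3*-1=-3, 3*-1=-3, 3*-1=-3 -> [-3, -5, -3, -3, -3]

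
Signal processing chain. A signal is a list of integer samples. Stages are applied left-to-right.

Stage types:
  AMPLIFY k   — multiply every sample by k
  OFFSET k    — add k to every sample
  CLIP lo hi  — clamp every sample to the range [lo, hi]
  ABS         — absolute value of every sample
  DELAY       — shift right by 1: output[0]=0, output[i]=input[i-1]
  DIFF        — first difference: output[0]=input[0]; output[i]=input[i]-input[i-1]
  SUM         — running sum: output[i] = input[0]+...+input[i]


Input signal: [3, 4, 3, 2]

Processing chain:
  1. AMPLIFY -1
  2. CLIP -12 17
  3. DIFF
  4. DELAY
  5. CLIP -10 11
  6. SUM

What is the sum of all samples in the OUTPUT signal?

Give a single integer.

Answer: -10

Derivation:
Input: [3, 4, 3, 2]
Stage 1 (AMPLIFY -1): 3*-1=-3, 4*-1=-4, 3*-1=-3, 2*-1=-2 -> [-3, -4, -3, -2]
Stage 2 (CLIP -12 17): clip(-3,-12,17)=-3, clip(-4,-12,17)=-4, clip(-3,-12,17)=-3, clip(-2,-12,17)=-2 -> [-3, -4, -3, -2]
Stage 3 (DIFF): s[0]=-3, -4--3=-1, -3--4=1, -2--3=1 -> [-3, -1, 1, 1]
Stage 4 (DELAY): [0, -3, -1, 1] = [0, -3, -1, 1] -> [0, -3, -1, 1]
Stage 5 (CLIP -10 11): clip(0,-10,11)=0, clip(-3,-10,11)=-3, clip(-1,-10,11)=-1, clip(1,-10,11)=1 -> [0, -3, -1, 1]
Stage 6 (SUM): sum[0..0]=0, sum[0..1]=-3, sum[0..2]=-4, sum[0..3]=-3 -> [0, -3, -4, -3]
Output sum: -10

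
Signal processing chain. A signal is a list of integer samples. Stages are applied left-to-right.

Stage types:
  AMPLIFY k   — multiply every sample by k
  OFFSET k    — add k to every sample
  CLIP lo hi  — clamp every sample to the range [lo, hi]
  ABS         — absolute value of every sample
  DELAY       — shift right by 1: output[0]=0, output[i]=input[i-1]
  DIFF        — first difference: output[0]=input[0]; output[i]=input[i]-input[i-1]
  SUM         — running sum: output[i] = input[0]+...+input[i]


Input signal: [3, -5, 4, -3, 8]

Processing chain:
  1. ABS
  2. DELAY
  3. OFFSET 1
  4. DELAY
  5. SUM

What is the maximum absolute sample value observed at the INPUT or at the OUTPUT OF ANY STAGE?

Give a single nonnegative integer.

Input: [3, -5, 4, -3, 8] (max |s|=8)
Stage 1 (ABS): |3|=3, |-5|=5, |4|=4, |-3|=3, |8|=8 -> [3, 5, 4, 3, 8] (max |s|=8)
Stage 2 (DELAY): [0, 3, 5, 4, 3] = [0, 3, 5, 4, 3] -> [0, 3, 5, 4, 3] (max |s|=5)
Stage 3 (OFFSET 1): 0+1=1, 3+1=4, 5+1=6, 4+1=5, 3+1=4 -> [1, 4, 6, 5, 4] (max |s|=6)
Stage 4 (DELAY): [0, 1, 4, 6, 5] = [0, 1, 4, 6, 5] -> [0, 1, 4, 6, 5] (max |s|=6)
Stage 5 (SUM): sum[0..0]=0, sum[0..1]=1, sum[0..2]=5, sum[0..3]=11, sum[0..4]=16 -> [0, 1, 5, 11, 16] (max |s|=16)
Overall max amplitude: 16

Answer: 16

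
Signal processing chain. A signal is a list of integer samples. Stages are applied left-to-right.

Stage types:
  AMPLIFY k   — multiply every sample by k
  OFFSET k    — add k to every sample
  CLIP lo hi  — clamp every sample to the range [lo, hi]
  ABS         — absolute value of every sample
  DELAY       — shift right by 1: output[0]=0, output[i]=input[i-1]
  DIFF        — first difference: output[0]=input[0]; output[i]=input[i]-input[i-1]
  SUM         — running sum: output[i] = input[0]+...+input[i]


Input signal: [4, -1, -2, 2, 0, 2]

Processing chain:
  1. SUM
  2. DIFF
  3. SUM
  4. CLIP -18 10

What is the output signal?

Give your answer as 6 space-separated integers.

Answer: 4 3 1 3 3 5

Derivation:
Input: [4, -1, -2, 2, 0, 2]
Stage 1 (SUM): sum[0..0]=4, sum[0..1]=3, sum[0..2]=1, sum[0..3]=3, sum[0..4]=3, sum[0..5]=5 -> [4, 3, 1, 3, 3, 5]
Stage 2 (DIFF): s[0]=4, 3-4=-1, 1-3=-2, 3-1=2, 3-3=0, 5-3=2 -> [4, -1, -2, 2, 0, 2]
Stage 3 (SUM): sum[0..0]=4, sum[0..1]=3, sum[0..2]=1, sum[0..3]=3, sum[0..4]=3, sum[0..5]=5 -> [4, 3, 1, 3, 3, 5]
Stage 4 (CLIP -18 10): clip(4,-18,10)=4, clip(3,-18,10)=3, clip(1,-18,10)=1, clip(3,-18,10)=3, clip(3,-18,10)=3, clip(5,-18,10)=5 -> [4, 3, 1, 3, 3, 5]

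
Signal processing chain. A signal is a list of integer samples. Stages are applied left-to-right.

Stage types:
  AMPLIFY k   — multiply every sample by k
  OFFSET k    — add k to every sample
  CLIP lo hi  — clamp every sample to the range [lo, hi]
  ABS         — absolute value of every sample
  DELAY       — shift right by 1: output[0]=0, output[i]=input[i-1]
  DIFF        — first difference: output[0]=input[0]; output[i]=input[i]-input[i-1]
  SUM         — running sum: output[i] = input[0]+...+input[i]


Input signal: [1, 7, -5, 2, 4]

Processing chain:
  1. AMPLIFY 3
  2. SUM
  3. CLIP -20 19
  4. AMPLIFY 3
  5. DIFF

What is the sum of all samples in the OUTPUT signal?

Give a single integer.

Input: [1, 7, -5, 2, 4]
Stage 1 (AMPLIFY 3): 1*3=3, 7*3=21, -5*3=-15, 2*3=6, 4*3=12 -> [3, 21, -15, 6, 12]
Stage 2 (SUM): sum[0..0]=3, sum[0..1]=24, sum[0..2]=9, sum[0..3]=15, sum[0..4]=27 -> [3, 24, 9, 15, 27]
Stage 3 (CLIP -20 19): clip(3,-20,19)=3, clip(24,-20,19)=19, clip(9,-20,19)=9, clip(15,-20,19)=15, clip(27,-20,19)=19 -> [3, 19, 9, 15, 19]
Stage 4 (AMPLIFY 3): 3*3=9, 19*3=57, 9*3=27, 15*3=45, 19*3=57 -> [9, 57, 27, 45, 57]
Stage 5 (DIFF): s[0]=9, 57-9=48, 27-57=-30, 45-27=18, 57-45=12 -> [9, 48, -30, 18, 12]
Output sum: 57

Answer: 57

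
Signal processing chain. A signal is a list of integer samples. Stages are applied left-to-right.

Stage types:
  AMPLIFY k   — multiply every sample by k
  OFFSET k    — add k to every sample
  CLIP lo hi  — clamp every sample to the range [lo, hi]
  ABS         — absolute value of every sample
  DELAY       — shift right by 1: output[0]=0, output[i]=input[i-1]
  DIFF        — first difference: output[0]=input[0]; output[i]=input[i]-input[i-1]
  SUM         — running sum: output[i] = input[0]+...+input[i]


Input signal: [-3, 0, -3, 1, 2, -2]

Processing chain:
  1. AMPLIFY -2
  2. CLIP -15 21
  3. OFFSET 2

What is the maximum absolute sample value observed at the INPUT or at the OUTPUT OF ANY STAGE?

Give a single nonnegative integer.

Input: [-3, 0, -3, 1, 2, -2] (max |s|=3)
Stage 1 (AMPLIFY -2): -3*-2=6, 0*-2=0, -3*-2=6, 1*-2=-2, 2*-2=-4, -2*-2=4 -> [6, 0, 6, -2, -4, 4] (max |s|=6)
Stage 2 (CLIP -15 21): clip(6,-15,21)=6, clip(0,-15,21)=0, clip(6,-15,21)=6, clip(-2,-15,21)=-2, clip(-4,-15,21)=-4, clip(4,-15,21)=4 -> [6, 0, 6, -2, -4, 4] (max |s|=6)
Stage 3 (OFFSET 2): 6+2=8, 0+2=2, 6+2=8, -2+2=0, -4+2=-2, 4+2=6 -> [8, 2, 8, 0, -2, 6] (max |s|=8)
Overall max amplitude: 8

Answer: 8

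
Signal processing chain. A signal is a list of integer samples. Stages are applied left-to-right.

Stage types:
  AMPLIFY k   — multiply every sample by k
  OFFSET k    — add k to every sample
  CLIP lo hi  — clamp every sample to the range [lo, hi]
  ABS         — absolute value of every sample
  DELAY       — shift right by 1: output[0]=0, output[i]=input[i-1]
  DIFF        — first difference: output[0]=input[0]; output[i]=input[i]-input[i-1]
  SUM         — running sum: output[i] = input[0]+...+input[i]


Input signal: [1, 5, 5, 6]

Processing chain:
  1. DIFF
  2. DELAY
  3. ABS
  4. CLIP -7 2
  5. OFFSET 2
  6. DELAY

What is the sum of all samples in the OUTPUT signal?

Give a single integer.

Input: [1, 5, 5, 6]
Stage 1 (DIFF): s[0]=1, 5-1=4, 5-5=0, 6-5=1 -> [1, 4, 0, 1]
Stage 2 (DELAY): [0, 1, 4, 0] = [0, 1, 4, 0] -> [0, 1, 4, 0]
Stage 3 (ABS): |0|=0, |1|=1, |4|=4, |0|=0 -> [0, 1, 4, 0]
Stage 4 (CLIP -7 2): clip(0,-7,2)=0, clip(1,-7,2)=1, clip(4,-7,2)=2, clip(0,-7,2)=0 -> [0, 1, 2, 0]
Stage 5 (OFFSET 2): 0+2=2, 1+2=3, 2+2=4, 0+2=2 -> [2, 3, 4, 2]
Stage 6 (DELAY): [0, 2, 3, 4] = [0, 2, 3, 4] -> [0, 2, 3, 4]
Output sum: 9

Answer: 9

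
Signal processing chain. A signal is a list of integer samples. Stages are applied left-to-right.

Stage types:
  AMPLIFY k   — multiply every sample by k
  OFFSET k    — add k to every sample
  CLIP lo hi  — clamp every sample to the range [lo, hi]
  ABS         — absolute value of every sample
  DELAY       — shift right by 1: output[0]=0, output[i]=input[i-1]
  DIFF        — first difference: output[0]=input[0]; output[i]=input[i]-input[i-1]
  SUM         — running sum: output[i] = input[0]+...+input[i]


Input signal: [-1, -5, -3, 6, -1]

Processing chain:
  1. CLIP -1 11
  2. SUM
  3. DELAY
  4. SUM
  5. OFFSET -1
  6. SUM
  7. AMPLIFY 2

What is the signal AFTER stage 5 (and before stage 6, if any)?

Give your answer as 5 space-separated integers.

Answer: -1 -2 -4 -7 -4

Derivation:
Input: [-1, -5, -3, 6, -1]
Stage 1 (CLIP -1 11): clip(-1,-1,11)=-1, clip(-5,-1,11)=-1, clip(-3,-1,11)=-1, clip(6,-1,11)=6, clip(-1,-1,11)=-1 -> [-1, -1, -1, 6, -1]
Stage 2 (SUM): sum[0..0]=-1, sum[0..1]=-2, sum[0..2]=-3, sum[0..3]=3, sum[0..4]=2 -> [-1, -2, -3, 3, 2]
Stage 3 (DELAY): [0, -1, -2, -3, 3] = [0, -1, -2, -3, 3] -> [0, -1, -2, -3, 3]
Stage 4 (SUM): sum[0..0]=0, sum[0..1]=-1, sum[0..2]=-3, sum[0..3]=-6, sum[0..4]=-3 -> [0, -1, -3, -6, -3]
Stage 5 (OFFSET -1): 0+-1=-1, -1+-1=-2, -3+-1=-4, -6+-1=-7, -3+-1=-4 -> [-1, -2, -4, -7, -4]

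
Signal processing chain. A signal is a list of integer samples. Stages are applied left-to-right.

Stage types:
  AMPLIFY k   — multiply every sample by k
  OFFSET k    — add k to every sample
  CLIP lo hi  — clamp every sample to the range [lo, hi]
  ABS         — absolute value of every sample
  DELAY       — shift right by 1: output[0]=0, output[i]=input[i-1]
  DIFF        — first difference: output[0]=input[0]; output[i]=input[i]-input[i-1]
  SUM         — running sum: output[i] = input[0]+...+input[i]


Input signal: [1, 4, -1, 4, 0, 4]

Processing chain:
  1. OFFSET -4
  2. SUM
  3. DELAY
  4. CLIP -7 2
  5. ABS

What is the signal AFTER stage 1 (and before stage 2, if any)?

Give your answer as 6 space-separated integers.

Input: [1, 4, -1, 4, 0, 4]
Stage 1 (OFFSET -4): 1+-4=-3, 4+-4=0, -1+-4=-5, 4+-4=0, 0+-4=-4, 4+-4=0 -> [-3, 0, -5, 0, -4, 0]

Answer: -3 0 -5 0 -4 0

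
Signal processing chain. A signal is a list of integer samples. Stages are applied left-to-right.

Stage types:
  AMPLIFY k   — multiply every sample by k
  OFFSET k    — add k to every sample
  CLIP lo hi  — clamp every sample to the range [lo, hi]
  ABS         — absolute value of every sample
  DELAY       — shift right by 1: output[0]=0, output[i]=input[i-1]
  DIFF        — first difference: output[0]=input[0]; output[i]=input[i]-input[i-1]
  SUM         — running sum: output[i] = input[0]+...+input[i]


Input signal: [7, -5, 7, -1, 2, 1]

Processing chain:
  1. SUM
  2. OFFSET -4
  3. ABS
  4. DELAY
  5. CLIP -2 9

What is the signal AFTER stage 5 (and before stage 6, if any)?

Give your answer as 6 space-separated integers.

Answer: 0 3 2 5 4 6

Derivation:
Input: [7, -5, 7, -1, 2, 1]
Stage 1 (SUM): sum[0..0]=7, sum[0..1]=2, sum[0..2]=9, sum[0..3]=8, sum[0..4]=10, sum[0..5]=11 -> [7, 2, 9, 8, 10, 11]
Stage 2 (OFFSET -4): 7+-4=3, 2+-4=-2, 9+-4=5, 8+-4=4, 10+-4=6, 11+-4=7 -> [3, -2, 5, 4, 6, 7]
Stage 3 (ABS): |3|=3, |-2|=2, |5|=5, |4|=4, |6|=6, |7|=7 -> [3, 2, 5, 4, 6, 7]
Stage 4 (DELAY): [0, 3, 2, 5, 4, 6] = [0, 3, 2, 5, 4, 6] -> [0, 3, 2, 5, 4, 6]
Stage 5 (CLIP -2 9): clip(0,-2,9)=0, clip(3,-2,9)=3, clip(2,-2,9)=2, clip(5,-2,9)=5, clip(4,-2,9)=4, clip(6,-2,9)=6 -> [0, 3, 2, 5, 4, 6]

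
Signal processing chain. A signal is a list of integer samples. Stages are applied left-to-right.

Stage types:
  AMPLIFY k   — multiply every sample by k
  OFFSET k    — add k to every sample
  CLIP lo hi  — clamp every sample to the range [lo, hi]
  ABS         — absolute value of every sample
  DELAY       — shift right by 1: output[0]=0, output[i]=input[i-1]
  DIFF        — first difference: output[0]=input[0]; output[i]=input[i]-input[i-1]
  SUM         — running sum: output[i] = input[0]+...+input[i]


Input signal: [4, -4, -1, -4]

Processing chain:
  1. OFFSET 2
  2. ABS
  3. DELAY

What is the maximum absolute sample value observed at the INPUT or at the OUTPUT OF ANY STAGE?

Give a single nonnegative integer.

Input: [4, -4, -1, -4] (max |s|=4)
Stage 1 (OFFSET 2): 4+2=6, -4+2=-2, -1+2=1, -4+2=-2 -> [6, -2, 1, -2] (max |s|=6)
Stage 2 (ABS): |6|=6, |-2|=2, |1|=1, |-2|=2 -> [6, 2, 1, 2] (max |s|=6)
Stage 3 (DELAY): [0, 6, 2, 1] = [0, 6, 2, 1] -> [0, 6, 2, 1] (max |s|=6)
Overall max amplitude: 6

Answer: 6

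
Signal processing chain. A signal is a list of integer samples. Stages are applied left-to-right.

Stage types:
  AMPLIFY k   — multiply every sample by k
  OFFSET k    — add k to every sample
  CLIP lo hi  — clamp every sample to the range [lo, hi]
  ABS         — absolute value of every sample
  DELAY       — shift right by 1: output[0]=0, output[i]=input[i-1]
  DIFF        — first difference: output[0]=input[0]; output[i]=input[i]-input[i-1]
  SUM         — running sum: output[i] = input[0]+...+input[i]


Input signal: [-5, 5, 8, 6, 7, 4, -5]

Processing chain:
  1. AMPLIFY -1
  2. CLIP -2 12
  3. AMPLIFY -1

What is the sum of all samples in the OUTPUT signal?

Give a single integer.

Answer: 0

Derivation:
Input: [-5, 5, 8, 6, 7, 4, -5]
Stage 1 (AMPLIFY -1): -5*-1=5, 5*-1=-5, 8*-1=-8, 6*-1=-6, 7*-1=-7, 4*-1=-4, -5*-1=5 -> [5, -5, -8, -6, -7, -4, 5]
Stage 2 (CLIP -2 12): clip(5,-2,12)=5, clip(-5,-2,12)=-2, clip(-8,-2,12)=-2, clip(-6,-2,12)=-2, clip(-7,-2,12)=-2, clip(-4,-2,12)=-2, clip(5,-2,12)=5 -> [5, -2, -2, -2, -2, -2, 5]
Stage 3 (AMPLIFY -1): 5*-1=-5, -2*-1=2, -2*-1=2, -2*-1=2, -2*-1=2, -2*-1=2, 5*-1=-5 -> [-5, 2, 2, 2, 2, 2, -5]
Output sum: 0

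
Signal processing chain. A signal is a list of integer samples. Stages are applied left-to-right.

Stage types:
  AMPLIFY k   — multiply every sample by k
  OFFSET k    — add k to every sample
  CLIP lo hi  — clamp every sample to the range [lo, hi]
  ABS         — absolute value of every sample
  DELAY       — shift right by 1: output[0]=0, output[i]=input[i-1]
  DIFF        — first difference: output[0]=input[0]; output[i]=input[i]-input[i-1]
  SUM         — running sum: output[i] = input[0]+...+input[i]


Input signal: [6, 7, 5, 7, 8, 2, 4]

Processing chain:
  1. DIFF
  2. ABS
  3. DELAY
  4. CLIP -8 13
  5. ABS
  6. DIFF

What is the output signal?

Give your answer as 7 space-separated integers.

Answer: 0 6 -5 1 0 -1 5

Derivation:
Input: [6, 7, 5, 7, 8, 2, 4]
Stage 1 (DIFF): s[0]=6, 7-6=1, 5-7=-2, 7-5=2, 8-7=1, 2-8=-6, 4-2=2 -> [6, 1, -2, 2, 1, -6, 2]
Stage 2 (ABS): |6|=6, |1|=1, |-2|=2, |2|=2, |1|=1, |-6|=6, |2|=2 -> [6, 1, 2, 2, 1, 6, 2]
Stage 3 (DELAY): [0, 6, 1, 2, 2, 1, 6] = [0, 6, 1, 2, 2, 1, 6] -> [0, 6, 1, 2, 2, 1, 6]
Stage 4 (CLIP -8 13): clip(0,-8,13)=0, clip(6,-8,13)=6, clip(1,-8,13)=1, clip(2,-8,13)=2, clip(2,-8,13)=2, clip(1,-8,13)=1, clip(6,-8,13)=6 -> [0, 6, 1, 2, 2, 1, 6]
Stage 5 (ABS): |0|=0, |6|=6, |1|=1, |2|=2, |2|=2, |1|=1, |6|=6 -> [0, 6, 1, 2, 2, 1, 6]
Stage 6 (DIFF): s[0]=0, 6-0=6, 1-6=-5, 2-1=1, 2-2=0, 1-2=-1, 6-1=5 -> [0, 6, -5, 1, 0, -1, 5]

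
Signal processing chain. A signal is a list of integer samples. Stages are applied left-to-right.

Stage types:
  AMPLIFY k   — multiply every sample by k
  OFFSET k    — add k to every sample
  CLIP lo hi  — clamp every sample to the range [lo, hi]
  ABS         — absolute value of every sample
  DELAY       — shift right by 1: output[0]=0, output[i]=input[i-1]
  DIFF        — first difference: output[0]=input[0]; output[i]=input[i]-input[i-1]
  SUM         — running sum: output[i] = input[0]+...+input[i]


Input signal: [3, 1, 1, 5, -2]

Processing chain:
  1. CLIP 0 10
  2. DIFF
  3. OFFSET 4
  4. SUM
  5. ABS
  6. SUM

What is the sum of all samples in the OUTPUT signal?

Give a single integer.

Input: [3, 1, 1, 5, -2]
Stage 1 (CLIP 0 10): clip(3,0,10)=3, clip(1,0,10)=1, clip(1,0,10)=1, clip(5,0,10)=5, clip(-2,0,10)=0 -> [3, 1, 1, 5, 0]
Stage 2 (DIFF): s[0]=3, 1-3=-2, 1-1=0, 5-1=4, 0-5=-5 -> [3, -2, 0, 4, -5]
Stage 3 (OFFSET 4): 3+4=7, -2+4=2, 0+4=4, 4+4=8, -5+4=-1 -> [7, 2, 4, 8, -1]
Stage 4 (SUM): sum[0..0]=7, sum[0..1]=9, sum[0..2]=13, sum[0..3]=21, sum[0..4]=20 -> [7, 9, 13, 21, 20]
Stage 5 (ABS): |7|=7, |9|=9, |13|=13, |21|=21, |20|=20 -> [7, 9, 13, 21, 20]
Stage 6 (SUM): sum[0..0]=7, sum[0..1]=16, sum[0..2]=29, sum[0..3]=50, sum[0..4]=70 -> [7, 16, 29, 50, 70]
Output sum: 172

Answer: 172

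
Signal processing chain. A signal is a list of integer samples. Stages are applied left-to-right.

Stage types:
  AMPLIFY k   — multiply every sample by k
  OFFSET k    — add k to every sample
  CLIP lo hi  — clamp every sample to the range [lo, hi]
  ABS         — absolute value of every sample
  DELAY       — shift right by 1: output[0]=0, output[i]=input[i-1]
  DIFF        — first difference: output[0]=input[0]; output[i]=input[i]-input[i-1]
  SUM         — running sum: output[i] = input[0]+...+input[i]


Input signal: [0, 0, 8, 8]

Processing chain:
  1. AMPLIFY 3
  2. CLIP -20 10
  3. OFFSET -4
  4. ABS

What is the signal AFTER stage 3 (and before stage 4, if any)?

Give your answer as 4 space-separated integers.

Input: [0, 0, 8, 8]
Stage 1 (AMPLIFY 3): 0*3=0, 0*3=0, 8*3=24, 8*3=24 -> [0, 0, 24, 24]
Stage 2 (CLIP -20 10): clip(0,-20,10)=0, clip(0,-20,10)=0, clip(24,-20,10)=10, clip(24,-20,10)=10 -> [0, 0, 10, 10]
Stage 3 (OFFSET -4): 0+-4=-4, 0+-4=-4, 10+-4=6, 10+-4=6 -> [-4, -4, 6, 6]

Answer: -4 -4 6 6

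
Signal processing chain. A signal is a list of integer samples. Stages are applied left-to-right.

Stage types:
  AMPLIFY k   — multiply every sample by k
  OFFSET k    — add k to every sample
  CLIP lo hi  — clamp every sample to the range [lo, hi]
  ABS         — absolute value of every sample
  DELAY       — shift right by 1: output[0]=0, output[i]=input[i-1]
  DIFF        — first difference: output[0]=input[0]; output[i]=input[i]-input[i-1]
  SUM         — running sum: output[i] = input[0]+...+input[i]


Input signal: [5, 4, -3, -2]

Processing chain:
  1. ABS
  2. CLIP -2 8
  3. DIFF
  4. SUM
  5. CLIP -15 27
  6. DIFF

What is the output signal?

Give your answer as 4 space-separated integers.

Input: [5, 4, -3, -2]
Stage 1 (ABS): |5|=5, |4|=4, |-3|=3, |-2|=2 -> [5, 4, 3, 2]
Stage 2 (CLIP -2 8): clip(5,-2,8)=5, clip(4,-2,8)=4, clip(3,-2,8)=3, clip(2,-2,8)=2 -> [5, 4, 3, 2]
Stage 3 (DIFF): s[0]=5, 4-5=-1, 3-4=-1, 2-3=-1 -> [5, -1, -1, -1]
Stage 4 (SUM): sum[0..0]=5, sum[0..1]=4, sum[0..2]=3, sum[0..3]=2 -> [5, 4, 3, 2]
Stage 5 (CLIP -15 27): clip(5,-15,27)=5, clip(4,-15,27)=4, clip(3,-15,27)=3, clip(2,-15,27)=2 -> [5, 4, 3, 2]
Stage 6 (DIFF): s[0]=5, 4-5=-1, 3-4=-1, 2-3=-1 -> [5, -1, -1, -1]

Answer: 5 -1 -1 -1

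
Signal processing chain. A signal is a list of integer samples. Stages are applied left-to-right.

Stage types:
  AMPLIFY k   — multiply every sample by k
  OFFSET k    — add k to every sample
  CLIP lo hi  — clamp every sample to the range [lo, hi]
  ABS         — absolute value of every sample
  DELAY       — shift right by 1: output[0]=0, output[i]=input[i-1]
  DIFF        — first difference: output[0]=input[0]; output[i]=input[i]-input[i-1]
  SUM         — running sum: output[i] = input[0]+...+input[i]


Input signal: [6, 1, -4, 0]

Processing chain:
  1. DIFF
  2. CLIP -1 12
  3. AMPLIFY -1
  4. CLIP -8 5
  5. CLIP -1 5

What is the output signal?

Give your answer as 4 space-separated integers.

Input: [6, 1, -4, 0]
Stage 1 (DIFF): s[0]=6, 1-6=-5, -4-1=-5, 0--4=4 -> [6, -5, -5, 4]
Stage 2 (CLIP -1 12): clip(6,-1,12)=6, clip(-5,-1,12)=-1, clip(-5,-1,12)=-1, clip(4,-1,12)=4 -> [6, -1, -1, 4]
Stage 3 (AMPLIFY -1): 6*-1=-6, -1*-1=1, -1*-1=1, 4*-1=-4 -> [-6, 1, 1, -4]
Stage 4 (CLIP -8 5): clip(-6,-8,5)=-6, clip(1,-8,5)=1, clip(1,-8,5)=1, clip(-4,-8,5)=-4 -> [-6, 1, 1, -4]
Stage 5 (CLIP -1 5): clip(-6,-1,5)=-1, clip(1,-1,5)=1, clip(1,-1,5)=1, clip(-4,-1,5)=-1 -> [-1, 1, 1, -1]

Answer: -1 1 1 -1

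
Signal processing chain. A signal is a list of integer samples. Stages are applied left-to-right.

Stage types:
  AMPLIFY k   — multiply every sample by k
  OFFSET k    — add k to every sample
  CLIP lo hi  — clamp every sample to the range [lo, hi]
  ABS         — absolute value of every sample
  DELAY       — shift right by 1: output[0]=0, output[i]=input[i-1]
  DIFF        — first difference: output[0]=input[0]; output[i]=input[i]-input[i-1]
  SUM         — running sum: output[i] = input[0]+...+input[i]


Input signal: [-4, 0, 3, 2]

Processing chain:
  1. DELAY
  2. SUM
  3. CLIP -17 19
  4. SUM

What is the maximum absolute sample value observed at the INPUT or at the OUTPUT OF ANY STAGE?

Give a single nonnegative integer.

Answer: 9

Derivation:
Input: [-4, 0, 3, 2] (max |s|=4)
Stage 1 (DELAY): [0, -4, 0, 3] = [0, -4, 0, 3] -> [0, -4, 0, 3] (max |s|=4)
Stage 2 (SUM): sum[0..0]=0, sum[0..1]=-4, sum[0..2]=-4, sum[0..3]=-1 -> [0, -4, -4, -1] (max |s|=4)
Stage 3 (CLIP -17 19): clip(0,-17,19)=0, clip(-4,-17,19)=-4, clip(-4,-17,19)=-4, clip(-1,-17,19)=-1 -> [0, -4, -4, -1] (max |s|=4)
Stage 4 (SUM): sum[0..0]=0, sum[0..1]=-4, sum[0..2]=-8, sum[0..3]=-9 -> [0, -4, -8, -9] (max |s|=9)
Overall max amplitude: 9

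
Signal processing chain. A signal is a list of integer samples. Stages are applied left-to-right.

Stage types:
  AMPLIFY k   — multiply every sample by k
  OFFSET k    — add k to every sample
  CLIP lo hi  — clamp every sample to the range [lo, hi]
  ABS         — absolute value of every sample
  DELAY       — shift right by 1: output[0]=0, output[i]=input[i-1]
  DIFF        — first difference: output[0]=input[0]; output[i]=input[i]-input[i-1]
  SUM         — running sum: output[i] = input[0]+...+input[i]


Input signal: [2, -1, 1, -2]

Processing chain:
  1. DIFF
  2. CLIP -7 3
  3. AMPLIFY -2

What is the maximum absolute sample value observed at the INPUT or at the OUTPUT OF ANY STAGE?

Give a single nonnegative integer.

Input: [2, -1, 1, -2] (max |s|=2)
Stage 1 (DIFF): s[0]=2, -1-2=-3, 1--1=2, -2-1=-3 -> [2, -3, 2, -3] (max |s|=3)
Stage 2 (CLIP -7 3): clip(2,-7,3)=2, clip(-3,-7,3)=-3, clip(2,-7,3)=2, clip(-3,-7,3)=-3 -> [2, -3, 2, -3] (max |s|=3)
Stage 3 (AMPLIFY -2): 2*-2=-4, -3*-2=6, 2*-2=-4, -3*-2=6 -> [-4, 6, -4, 6] (max |s|=6)
Overall max amplitude: 6

Answer: 6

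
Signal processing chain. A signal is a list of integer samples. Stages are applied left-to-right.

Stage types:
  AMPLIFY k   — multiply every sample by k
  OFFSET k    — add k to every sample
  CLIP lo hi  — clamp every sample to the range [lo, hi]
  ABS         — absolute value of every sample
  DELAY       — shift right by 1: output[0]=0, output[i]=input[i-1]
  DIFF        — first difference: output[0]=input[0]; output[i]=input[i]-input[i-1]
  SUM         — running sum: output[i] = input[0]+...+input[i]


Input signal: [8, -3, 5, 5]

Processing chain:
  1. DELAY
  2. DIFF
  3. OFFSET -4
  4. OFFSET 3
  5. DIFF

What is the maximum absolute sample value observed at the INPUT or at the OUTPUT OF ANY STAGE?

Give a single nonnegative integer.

Answer: 19

Derivation:
Input: [8, -3, 5, 5] (max |s|=8)
Stage 1 (DELAY): [0, 8, -3, 5] = [0, 8, -3, 5] -> [0, 8, -3, 5] (max |s|=8)
Stage 2 (DIFF): s[0]=0, 8-0=8, -3-8=-11, 5--3=8 -> [0, 8, -11, 8] (max |s|=11)
Stage 3 (OFFSET -4): 0+-4=-4, 8+-4=4, -11+-4=-15, 8+-4=4 -> [-4, 4, -15, 4] (max |s|=15)
Stage 4 (OFFSET 3): -4+3=-1, 4+3=7, -15+3=-12, 4+3=7 -> [-1, 7, -12, 7] (max |s|=12)
Stage 5 (DIFF): s[0]=-1, 7--1=8, -12-7=-19, 7--12=19 -> [-1, 8, -19, 19] (max |s|=19)
Overall max amplitude: 19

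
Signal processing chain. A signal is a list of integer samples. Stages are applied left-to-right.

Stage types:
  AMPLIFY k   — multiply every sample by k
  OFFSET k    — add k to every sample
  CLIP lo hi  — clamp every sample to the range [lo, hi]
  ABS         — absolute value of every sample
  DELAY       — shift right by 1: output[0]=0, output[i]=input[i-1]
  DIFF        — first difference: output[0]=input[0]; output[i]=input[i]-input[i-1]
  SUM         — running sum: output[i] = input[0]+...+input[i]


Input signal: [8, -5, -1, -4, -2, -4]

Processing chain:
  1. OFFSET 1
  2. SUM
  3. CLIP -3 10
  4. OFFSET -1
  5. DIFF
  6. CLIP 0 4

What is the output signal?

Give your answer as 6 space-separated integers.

Input: [8, -5, -1, -4, -2, -4]
Stage 1 (OFFSET 1): 8+1=9, -5+1=-4, -1+1=0, -4+1=-3, -2+1=-1, -4+1=-3 -> [9, -4, 0, -3, -1, -3]
Stage 2 (SUM): sum[0..0]=9, sum[0..1]=5, sum[0..2]=5, sum[0..3]=2, sum[0..4]=1, sum[0..5]=-2 -> [9, 5, 5, 2, 1, -2]
Stage 3 (CLIP -3 10): clip(9,-3,10)=9, clip(5,-3,10)=5, clip(5,-3,10)=5, clip(2,-3,10)=2, clip(1,-3,10)=1, clip(-2,-3,10)=-2 -> [9, 5, 5, 2, 1, -2]
Stage 4 (OFFSET -1): 9+-1=8, 5+-1=4, 5+-1=4, 2+-1=1, 1+-1=0, -2+-1=-3 -> [8, 4, 4, 1, 0, -3]
Stage 5 (DIFF): s[0]=8, 4-8=-4, 4-4=0, 1-4=-3, 0-1=-1, -3-0=-3 -> [8, -4, 0, -3, -1, -3]
Stage 6 (CLIP 0 4): clip(8,0,4)=4, clip(-4,0,4)=0, clip(0,0,4)=0, clip(-3,0,4)=0, clip(-1,0,4)=0, clip(-3,0,4)=0 -> [4, 0, 0, 0, 0, 0]

Answer: 4 0 0 0 0 0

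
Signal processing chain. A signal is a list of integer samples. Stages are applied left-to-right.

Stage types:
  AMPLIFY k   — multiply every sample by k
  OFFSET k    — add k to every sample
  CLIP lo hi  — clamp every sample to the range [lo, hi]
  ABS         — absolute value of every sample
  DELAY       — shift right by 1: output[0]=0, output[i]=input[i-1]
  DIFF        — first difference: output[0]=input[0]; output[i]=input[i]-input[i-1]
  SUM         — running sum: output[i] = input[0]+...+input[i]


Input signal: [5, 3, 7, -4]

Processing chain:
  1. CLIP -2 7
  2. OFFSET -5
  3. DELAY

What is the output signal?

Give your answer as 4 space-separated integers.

Input: [5, 3, 7, -4]
Stage 1 (CLIP -2 7): clip(5,-2,7)=5, clip(3,-2,7)=3, clip(7,-2,7)=7, clip(-4,-2,7)=-2 -> [5, 3, 7, -2]
Stage 2 (OFFSET -5): 5+-5=0, 3+-5=-2, 7+-5=2, -2+-5=-7 -> [0, -2, 2, -7]
Stage 3 (DELAY): [0, 0, -2, 2] = [0, 0, -2, 2] -> [0, 0, -2, 2]

Answer: 0 0 -2 2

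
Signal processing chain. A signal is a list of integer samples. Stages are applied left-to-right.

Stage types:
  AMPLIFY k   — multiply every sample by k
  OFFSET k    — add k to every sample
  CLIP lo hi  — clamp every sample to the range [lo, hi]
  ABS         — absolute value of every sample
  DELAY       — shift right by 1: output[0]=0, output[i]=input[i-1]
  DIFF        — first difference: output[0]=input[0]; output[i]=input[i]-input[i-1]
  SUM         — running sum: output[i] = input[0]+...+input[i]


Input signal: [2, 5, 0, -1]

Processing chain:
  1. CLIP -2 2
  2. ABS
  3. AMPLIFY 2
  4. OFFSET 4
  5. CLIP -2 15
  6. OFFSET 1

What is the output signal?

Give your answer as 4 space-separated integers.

Input: [2, 5, 0, -1]
Stage 1 (CLIP -2 2): clip(2,-2,2)=2, clip(5,-2,2)=2, clip(0,-2,2)=0, clip(-1,-2,2)=-1 -> [2, 2, 0, -1]
Stage 2 (ABS): |2|=2, |2|=2, |0|=0, |-1|=1 -> [2, 2, 0, 1]
Stage 3 (AMPLIFY 2): 2*2=4, 2*2=4, 0*2=0, 1*2=2 -> [4, 4, 0, 2]
Stage 4 (OFFSET 4): 4+4=8, 4+4=8, 0+4=4, 2+4=6 -> [8, 8, 4, 6]
Stage 5 (CLIP -2 15): clip(8,-2,15)=8, clip(8,-2,15)=8, clip(4,-2,15)=4, clip(6,-2,15)=6 -> [8, 8, 4, 6]
Stage 6 (OFFSET 1): 8+1=9, 8+1=9, 4+1=5, 6+1=7 -> [9, 9, 5, 7]

Answer: 9 9 5 7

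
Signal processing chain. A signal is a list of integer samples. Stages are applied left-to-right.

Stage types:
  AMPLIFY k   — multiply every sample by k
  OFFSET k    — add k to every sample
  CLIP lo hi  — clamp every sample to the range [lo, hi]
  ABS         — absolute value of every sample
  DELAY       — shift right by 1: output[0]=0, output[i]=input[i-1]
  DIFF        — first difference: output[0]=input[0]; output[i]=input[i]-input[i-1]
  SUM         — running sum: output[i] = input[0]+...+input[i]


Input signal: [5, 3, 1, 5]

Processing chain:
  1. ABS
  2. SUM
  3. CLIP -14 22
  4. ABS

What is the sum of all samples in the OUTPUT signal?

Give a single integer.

Input: [5, 3, 1, 5]
Stage 1 (ABS): |5|=5, |3|=3, |1|=1, |5|=5 -> [5, 3, 1, 5]
Stage 2 (SUM): sum[0..0]=5, sum[0..1]=8, sum[0..2]=9, sum[0..3]=14 -> [5, 8, 9, 14]
Stage 3 (CLIP -14 22): clip(5,-14,22)=5, clip(8,-14,22)=8, clip(9,-14,22)=9, clip(14,-14,22)=14 -> [5, 8, 9, 14]
Stage 4 (ABS): |5|=5, |8|=8, |9|=9, |14|=14 -> [5, 8, 9, 14]
Output sum: 36

Answer: 36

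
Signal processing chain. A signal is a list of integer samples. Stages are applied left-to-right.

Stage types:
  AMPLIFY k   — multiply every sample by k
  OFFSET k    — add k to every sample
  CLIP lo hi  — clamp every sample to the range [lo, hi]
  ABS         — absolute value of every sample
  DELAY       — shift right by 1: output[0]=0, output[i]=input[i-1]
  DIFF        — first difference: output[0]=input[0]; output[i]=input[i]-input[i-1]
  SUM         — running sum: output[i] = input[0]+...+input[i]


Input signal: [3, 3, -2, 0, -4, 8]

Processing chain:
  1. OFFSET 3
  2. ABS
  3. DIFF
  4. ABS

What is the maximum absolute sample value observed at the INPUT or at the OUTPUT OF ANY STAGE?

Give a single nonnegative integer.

Answer: 11

Derivation:
Input: [3, 3, -2, 0, -4, 8] (max |s|=8)
Stage 1 (OFFSET 3): 3+3=6, 3+3=6, -2+3=1, 0+3=3, -4+3=-1, 8+3=11 -> [6, 6, 1, 3, -1, 11] (max |s|=11)
Stage 2 (ABS): |6|=6, |6|=6, |1|=1, |3|=3, |-1|=1, |11|=11 -> [6, 6, 1, 3, 1, 11] (max |s|=11)
Stage 3 (DIFF): s[0]=6, 6-6=0, 1-6=-5, 3-1=2, 1-3=-2, 11-1=10 -> [6, 0, -5, 2, -2, 10] (max |s|=10)
Stage 4 (ABS): |6|=6, |0|=0, |-5|=5, |2|=2, |-2|=2, |10|=10 -> [6, 0, 5, 2, 2, 10] (max |s|=10)
Overall max amplitude: 11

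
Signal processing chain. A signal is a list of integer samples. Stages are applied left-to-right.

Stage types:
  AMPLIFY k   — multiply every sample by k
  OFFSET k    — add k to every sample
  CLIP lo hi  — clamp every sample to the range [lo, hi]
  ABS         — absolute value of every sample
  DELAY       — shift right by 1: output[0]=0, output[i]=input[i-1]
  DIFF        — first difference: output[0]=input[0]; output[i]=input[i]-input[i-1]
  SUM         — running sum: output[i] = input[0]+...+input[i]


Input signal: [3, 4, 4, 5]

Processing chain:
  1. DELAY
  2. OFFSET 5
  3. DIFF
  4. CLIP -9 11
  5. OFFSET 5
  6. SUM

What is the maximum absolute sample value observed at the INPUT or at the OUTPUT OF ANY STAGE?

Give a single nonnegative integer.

Input: [3, 4, 4, 5] (max |s|=5)
Stage 1 (DELAY): [0, 3, 4, 4] = [0, 3, 4, 4] -> [0, 3, 4, 4] (max |s|=4)
Stage 2 (OFFSET 5): 0+5=5, 3+5=8, 4+5=9, 4+5=9 -> [5, 8, 9, 9] (max |s|=9)
Stage 3 (DIFF): s[0]=5, 8-5=3, 9-8=1, 9-9=0 -> [5, 3, 1, 0] (max |s|=5)
Stage 4 (CLIP -9 11): clip(5,-9,11)=5, clip(3,-9,11)=3, clip(1,-9,11)=1, clip(0,-9,11)=0 -> [5, 3, 1, 0] (max |s|=5)
Stage 5 (OFFSET 5): 5+5=10, 3+5=8, 1+5=6, 0+5=5 -> [10, 8, 6, 5] (max |s|=10)
Stage 6 (SUM): sum[0..0]=10, sum[0..1]=18, sum[0..2]=24, sum[0..3]=29 -> [10, 18, 24, 29] (max |s|=29)
Overall max amplitude: 29

Answer: 29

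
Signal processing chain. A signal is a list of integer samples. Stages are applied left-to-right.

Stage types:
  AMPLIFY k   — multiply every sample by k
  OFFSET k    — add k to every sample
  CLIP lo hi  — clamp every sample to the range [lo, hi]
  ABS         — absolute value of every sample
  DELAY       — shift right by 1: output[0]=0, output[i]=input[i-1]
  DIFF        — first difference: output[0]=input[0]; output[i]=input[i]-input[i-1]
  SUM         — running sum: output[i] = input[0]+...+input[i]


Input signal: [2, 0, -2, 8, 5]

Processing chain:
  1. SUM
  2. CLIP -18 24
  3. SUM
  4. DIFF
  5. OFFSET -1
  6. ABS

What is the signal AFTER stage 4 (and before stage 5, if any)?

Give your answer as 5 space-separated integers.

Answer: 2 2 0 8 13

Derivation:
Input: [2, 0, -2, 8, 5]
Stage 1 (SUM): sum[0..0]=2, sum[0..1]=2, sum[0..2]=0, sum[0..3]=8, sum[0..4]=13 -> [2, 2, 0, 8, 13]
Stage 2 (CLIP -18 24): clip(2,-18,24)=2, clip(2,-18,24)=2, clip(0,-18,24)=0, clip(8,-18,24)=8, clip(13,-18,24)=13 -> [2, 2, 0, 8, 13]
Stage 3 (SUM): sum[0..0]=2, sum[0..1]=4, sum[0..2]=4, sum[0..3]=12, sum[0..4]=25 -> [2, 4, 4, 12, 25]
Stage 4 (DIFF): s[0]=2, 4-2=2, 4-4=0, 12-4=8, 25-12=13 -> [2, 2, 0, 8, 13]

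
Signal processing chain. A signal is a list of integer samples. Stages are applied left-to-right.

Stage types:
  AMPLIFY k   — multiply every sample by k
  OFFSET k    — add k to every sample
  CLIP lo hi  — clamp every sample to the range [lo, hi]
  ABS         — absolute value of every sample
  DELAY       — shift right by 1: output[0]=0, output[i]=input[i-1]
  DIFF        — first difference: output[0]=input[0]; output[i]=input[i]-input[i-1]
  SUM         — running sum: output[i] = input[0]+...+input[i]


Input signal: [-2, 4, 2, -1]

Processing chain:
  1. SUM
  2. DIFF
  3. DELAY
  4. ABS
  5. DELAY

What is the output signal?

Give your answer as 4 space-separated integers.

Answer: 0 0 2 4

Derivation:
Input: [-2, 4, 2, -1]
Stage 1 (SUM): sum[0..0]=-2, sum[0..1]=2, sum[0..2]=4, sum[0..3]=3 -> [-2, 2, 4, 3]
Stage 2 (DIFF): s[0]=-2, 2--2=4, 4-2=2, 3-4=-1 -> [-2, 4, 2, -1]
Stage 3 (DELAY): [0, -2, 4, 2] = [0, -2, 4, 2] -> [0, -2, 4, 2]
Stage 4 (ABS): |0|=0, |-2|=2, |4|=4, |2|=2 -> [0, 2, 4, 2]
Stage 5 (DELAY): [0, 0, 2, 4] = [0, 0, 2, 4] -> [0, 0, 2, 4]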